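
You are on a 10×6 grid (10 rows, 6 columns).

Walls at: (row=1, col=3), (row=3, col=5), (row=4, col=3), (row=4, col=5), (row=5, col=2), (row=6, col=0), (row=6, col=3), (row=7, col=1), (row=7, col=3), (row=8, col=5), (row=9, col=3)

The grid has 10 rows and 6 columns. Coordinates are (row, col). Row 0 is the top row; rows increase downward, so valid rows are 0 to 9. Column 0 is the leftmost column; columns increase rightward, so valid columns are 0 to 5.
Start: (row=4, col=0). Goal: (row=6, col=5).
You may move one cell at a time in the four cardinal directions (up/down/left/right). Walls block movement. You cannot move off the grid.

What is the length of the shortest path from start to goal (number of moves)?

Answer: Shortest path length: 9

Derivation:
BFS from (row=4, col=0) until reaching (row=6, col=5):
  Distance 0: (row=4, col=0)
  Distance 1: (row=3, col=0), (row=4, col=1), (row=5, col=0)
  Distance 2: (row=2, col=0), (row=3, col=1), (row=4, col=2), (row=5, col=1)
  Distance 3: (row=1, col=0), (row=2, col=1), (row=3, col=2), (row=6, col=1)
  Distance 4: (row=0, col=0), (row=1, col=1), (row=2, col=2), (row=3, col=3), (row=6, col=2)
  Distance 5: (row=0, col=1), (row=1, col=2), (row=2, col=3), (row=3, col=4), (row=7, col=2)
  Distance 6: (row=0, col=2), (row=2, col=4), (row=4, col=4), (row=8, col=2)
  Distance 7: (row=0, col=3), (row=1, col=4), (row=2, col=5), (row=5, col=4), (row=8, col=1), (row=8, col=3), (row=9, col=2)
  Distance 8: (row=0, col=4), (row=1, col=5), (row=5, col=3), (row=5, col=5), (row=6, col=4), (row=8, col=0), (row=8, col=4), (row=9, col=1)
  Distance 9: (row=0, col=5), (row=6, col=5), (row=7, col=0), (row=7, col=4), (row=9, col=0), (row=9, col=4)  <- goal reached here
One shortest path (9 moves): (row=4, col=0) -> (row=4, col=1) -> (row=4, col=2) -> (row=3, col=2) -> (row=3, col=3) -> (row=3, col=4) -> (row=4, col=4) -> (row=5, col=4) -> (row=5, col=5) -> (row=6, col=5)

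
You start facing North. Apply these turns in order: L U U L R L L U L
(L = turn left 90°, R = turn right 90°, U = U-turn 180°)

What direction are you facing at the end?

Start: North
  L (left (90° counter-clockwise)) -> West
  U (U-turn (180°)) -> East
  U (U-turn (180°)) -> West
  L (left (90° counter-clockwise)) -> South
  R (right (90° clockwise)) -> West
  L (left (90° counter-clockwise)) -> South
  L (left (90° counter-clockwise)) -> East
  U (U-turn (180°)) -> West
  L (left (90° counter-clockwise)) -> South
Final: South

Answer: Final heading: South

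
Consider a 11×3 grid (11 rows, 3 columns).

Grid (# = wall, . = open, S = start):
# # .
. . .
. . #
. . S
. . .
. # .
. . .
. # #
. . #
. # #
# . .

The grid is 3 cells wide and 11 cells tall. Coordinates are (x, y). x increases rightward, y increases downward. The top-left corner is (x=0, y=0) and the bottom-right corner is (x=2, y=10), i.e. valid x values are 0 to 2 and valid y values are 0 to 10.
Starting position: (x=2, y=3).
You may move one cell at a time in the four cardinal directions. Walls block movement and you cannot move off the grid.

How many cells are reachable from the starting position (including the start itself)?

Answer: Reachable cells: 21

Derivation:
BFS flood-fill from (x=2, y=3):
  Distance 0: (x=2, y=3)
  Distance 1: (x=1, y=3), (x=2, y=4)
  Distance 2: (x=1, y=2), (x=0, y=3), (x=1, y=4), (x=2, y=5)
  Distance 3: (x=1, y=1), (x=0, y=2), (x=0, y=4), (x=2, y=6)
  Distance 4: (x=0, y=1), (x=2, y=1), (x=0, y=5), (x=1, y=6)
  Distance 5: (x=2, y=0), (x=0, y=6)
  Distance 6: (x=0, y=7)
  Distance 7: (x=0, y=8)
  Distance 8: (x=1, y=8), (x=0, y=9)
Total reachable: 21 (grid has 23 open cells total)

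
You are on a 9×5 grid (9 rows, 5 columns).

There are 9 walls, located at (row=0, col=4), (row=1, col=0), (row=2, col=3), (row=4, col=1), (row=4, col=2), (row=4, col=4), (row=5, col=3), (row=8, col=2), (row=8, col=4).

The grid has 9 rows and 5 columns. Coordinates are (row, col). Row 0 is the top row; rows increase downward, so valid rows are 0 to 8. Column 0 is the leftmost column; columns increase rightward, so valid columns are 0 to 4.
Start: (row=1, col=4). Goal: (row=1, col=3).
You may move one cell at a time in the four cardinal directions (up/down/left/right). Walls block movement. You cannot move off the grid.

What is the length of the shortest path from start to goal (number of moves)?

Answer: Shortest path length: 1

Derivation:
BFS from (row=1, col=4) until reaching (row=1, col=3):
  Distance 0: (row=1, col=4)
  Distance 1: (row=1, col=3), (row=2, col=4)  <- goal reached here
One shortest path (1 moves): (row=1, col=4) -> (row=1, col=3)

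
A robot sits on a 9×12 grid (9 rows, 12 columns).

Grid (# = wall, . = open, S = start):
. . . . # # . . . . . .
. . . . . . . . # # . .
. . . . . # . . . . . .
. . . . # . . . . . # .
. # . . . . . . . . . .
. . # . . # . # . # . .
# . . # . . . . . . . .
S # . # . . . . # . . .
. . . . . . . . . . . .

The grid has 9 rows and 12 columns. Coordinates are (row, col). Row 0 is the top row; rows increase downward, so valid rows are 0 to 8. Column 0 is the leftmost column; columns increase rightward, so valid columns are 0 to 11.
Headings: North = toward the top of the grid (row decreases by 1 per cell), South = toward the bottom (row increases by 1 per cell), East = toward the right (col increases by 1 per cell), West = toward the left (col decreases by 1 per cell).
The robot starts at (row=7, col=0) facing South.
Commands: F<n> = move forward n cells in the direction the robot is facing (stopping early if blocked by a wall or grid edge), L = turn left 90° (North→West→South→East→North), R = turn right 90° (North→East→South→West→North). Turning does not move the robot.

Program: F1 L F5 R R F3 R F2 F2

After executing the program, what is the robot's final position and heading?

Start: (row=7, col=0), facing South
  F1: move forward 1, now at (row=8, col=0)
  L: turn left, now facing East
  F5: move forward 5, now at (row=8, col=5)
  R: turn right, now facing South
  R: turn right, now facing West
  F3: move forward 3, now at (row=8, col=2)
  R: turn right, now facing North
  F2: move forward 2, now at (row=6, col=2)
  F2: move forward 0/2 (blocked), now at (row=6, col=2)
Final: (row=6, col=2), facing North

Answer: Final position: (row=6, col=2), facing North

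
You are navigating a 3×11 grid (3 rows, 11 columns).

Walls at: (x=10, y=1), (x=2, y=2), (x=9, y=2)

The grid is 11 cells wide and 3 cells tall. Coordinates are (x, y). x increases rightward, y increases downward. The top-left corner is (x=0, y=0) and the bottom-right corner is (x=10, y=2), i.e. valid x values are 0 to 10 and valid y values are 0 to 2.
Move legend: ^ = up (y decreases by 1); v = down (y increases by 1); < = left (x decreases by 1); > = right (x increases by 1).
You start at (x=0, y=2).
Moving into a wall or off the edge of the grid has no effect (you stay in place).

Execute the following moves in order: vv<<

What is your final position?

Start: (x=0, y=2)
  v (down): blocked, stay at (x=0, y=2)
  v (down): blocked, stay at (x=0, y=2)
  < (left): blocked, stay at (x=0, y=2)
  < (left): blocked, stay at (x=0, y=2)
Final: (x=0, y=2)

Answer: Final position: (x=0, y=2)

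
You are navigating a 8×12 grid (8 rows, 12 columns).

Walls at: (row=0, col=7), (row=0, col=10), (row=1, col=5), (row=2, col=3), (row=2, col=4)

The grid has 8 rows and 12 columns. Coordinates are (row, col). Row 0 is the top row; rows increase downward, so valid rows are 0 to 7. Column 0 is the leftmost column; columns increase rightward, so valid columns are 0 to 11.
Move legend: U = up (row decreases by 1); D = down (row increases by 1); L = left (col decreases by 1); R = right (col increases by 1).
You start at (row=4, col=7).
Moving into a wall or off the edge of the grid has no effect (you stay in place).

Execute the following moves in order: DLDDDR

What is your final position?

Answer: Final position: (row=7, col=7)

Derivation:
Start: (row=4, col=7)
  D (down): (row=4, col=7) -> (row=5, col=7)
  L (left): (row=5, col=7) -> (row=5, col=6)
  D (down): (row=5, col=6) -> (row=6, col=6)
  D (down): (row=6, col=6) -> (row=7, col=6)
  D (down): blocked, stay at (row=7, col=6)
  R (right): (row=7, col=6) -> (row=7, col=7)
Final: (row=7, col=7)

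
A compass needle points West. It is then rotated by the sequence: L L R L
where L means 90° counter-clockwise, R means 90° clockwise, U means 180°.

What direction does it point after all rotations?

Start: West
  L (left (90° counter-clockwise)) -> South
  L (left (90° counter-clockwise)) -> East
  R (right (90° clockwise)) -> South
  L (left (90° counter-clockwise)) -> East
Final: East

Answer: Final heading: East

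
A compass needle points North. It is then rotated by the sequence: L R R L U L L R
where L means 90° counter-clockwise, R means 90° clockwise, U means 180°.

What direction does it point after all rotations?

Start: North
  L (left (90° counter-clockwise)) -> West
  R (right (90° clockwise)) -> North
  R (right (90° clockwise)) -> East
  L (left (90° counter-clockwise)) -> North
  U (U-turn (180°)) -> South
  L (left (90° counter-clockwise)) -> East
  L (left (90° counter-clockwise)) -> North
  R (right (90° clockwise)) -> East
Final: East

Answer: Final heading: East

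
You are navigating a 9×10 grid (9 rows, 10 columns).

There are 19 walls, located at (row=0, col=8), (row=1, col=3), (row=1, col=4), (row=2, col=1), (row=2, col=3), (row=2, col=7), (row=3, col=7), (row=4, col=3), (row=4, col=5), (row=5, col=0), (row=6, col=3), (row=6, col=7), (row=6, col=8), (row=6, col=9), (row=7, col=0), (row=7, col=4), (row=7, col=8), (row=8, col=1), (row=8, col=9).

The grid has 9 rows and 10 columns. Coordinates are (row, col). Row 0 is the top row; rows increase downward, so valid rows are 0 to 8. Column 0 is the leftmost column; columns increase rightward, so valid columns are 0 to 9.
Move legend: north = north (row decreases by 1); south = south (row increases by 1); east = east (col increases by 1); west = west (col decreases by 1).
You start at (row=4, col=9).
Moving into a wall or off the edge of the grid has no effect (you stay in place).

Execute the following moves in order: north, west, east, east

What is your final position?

Start: (row=4, col=9)
  north (north): (row=4, col=9) -> (row=3, col=9)
  west (west): (row=3, col=9) -> (row=3, col=8)
  east (east): (row=3, col=8) -> (row=3, col=9)
  east (east): blocked, stay at (row=3, col=9)
Final: (row=3, col=9)

Answer: Final position: (row=3, col=9)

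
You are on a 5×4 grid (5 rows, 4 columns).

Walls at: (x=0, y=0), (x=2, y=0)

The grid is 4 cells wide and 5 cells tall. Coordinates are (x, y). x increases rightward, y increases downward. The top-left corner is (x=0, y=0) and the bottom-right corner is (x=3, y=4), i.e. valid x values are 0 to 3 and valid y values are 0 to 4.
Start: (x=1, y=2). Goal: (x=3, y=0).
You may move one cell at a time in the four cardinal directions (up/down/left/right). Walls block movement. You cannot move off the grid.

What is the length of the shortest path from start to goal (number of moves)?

BFS from (x=1, y=2) until reaching (x=3, y=0):
  Distance 0: (x=1, y=2)
  Distance 1: (x=1, y=1), (x=0, y=2), (x=2, y=2), (x=1, y=3)
  Distance 2: (x=1, y=0), (x=0, y=1), (x=2, y=1), (x=3, y=2), (x=0, y=3), (x=2, y=3), (x=1, y=4)
  Distance 3: (x=3, y=1), (x=3, y=3), (x=0, y=4), (x=2, y=4)
  Distance 4: (x=3, y=0), (x=3, y=4)  <- goal reached here
One shortest path (4 moves): (x=1, y=2) -> (x=2, y=2) -> (x=3, y=2) -> (x=3, y=1) -> (x=3, y=0)

Answer: Shortest path length: 4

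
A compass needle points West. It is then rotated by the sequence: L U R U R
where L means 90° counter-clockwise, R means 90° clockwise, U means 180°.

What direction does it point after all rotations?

Start: West
  L (left (90° counter-clockwise)) -> South
  U (U-turn (180°)) -> North
  R (right (90° clockwise)) -> East
  U (U-turn (180°)) -> West
  R (right (90° clockwise)) -> North
Final: North

Answer: Final heading: North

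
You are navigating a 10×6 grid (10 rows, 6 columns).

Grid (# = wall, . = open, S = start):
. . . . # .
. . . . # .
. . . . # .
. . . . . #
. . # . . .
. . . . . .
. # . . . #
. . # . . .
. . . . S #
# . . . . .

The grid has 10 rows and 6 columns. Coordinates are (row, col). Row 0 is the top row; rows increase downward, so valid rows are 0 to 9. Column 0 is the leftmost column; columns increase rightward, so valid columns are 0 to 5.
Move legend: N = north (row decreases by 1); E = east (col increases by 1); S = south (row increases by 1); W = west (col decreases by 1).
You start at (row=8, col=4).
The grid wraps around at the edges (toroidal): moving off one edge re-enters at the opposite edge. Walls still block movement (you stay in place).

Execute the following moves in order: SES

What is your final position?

Start: (row=8, col=4)
  S (south): (row=8, col=4) -> (row=9, col=4)
  E (east): (row=9, col=4) -> (row=9, col=5)
  S (south): (row=9, col=5) -> (row=0, col=5)
Final: (row=0, col=5)

Answer: Final position: (row=0, col=5)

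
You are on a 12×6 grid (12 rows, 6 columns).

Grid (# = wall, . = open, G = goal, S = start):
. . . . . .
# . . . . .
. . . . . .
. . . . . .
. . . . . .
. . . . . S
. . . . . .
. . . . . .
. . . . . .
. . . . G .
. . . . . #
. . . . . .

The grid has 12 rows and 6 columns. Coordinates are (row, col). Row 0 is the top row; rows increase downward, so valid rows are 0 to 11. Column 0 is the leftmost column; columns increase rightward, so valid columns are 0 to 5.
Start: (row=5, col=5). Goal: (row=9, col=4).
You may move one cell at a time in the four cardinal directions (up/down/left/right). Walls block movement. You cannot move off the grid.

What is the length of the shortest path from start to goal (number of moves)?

Answer: Shortest path length: 5

Derivation:
BFS from (row=5, col=5) until reaching (row=9, col=4):
  Distance 0: (row=5, col=5)
  Distance 1: (row=4, col=5), (row=5, col=4), (row=6, col=5)
  Distance 2: (row=3, col=5), (row=4, col=4), (row=5, col=3), (row=6, col=4), (row=7, col=5)
  Distance 3: (row=2, col=5), (row=3, col=4), (row=4, col=3), (row=5, col=2), (row=6, col=3), (row=7, col=4), (row=8, col=5)
  Distance 4: (row=1, col=5), (row=2, col=4), (row=3, col=3), (row=4, col=2), (row=5, col=1), (row=6, col=2), (row=7, col=3), (row=8, col=4), (row=9, col=5)
  Distance 5: (row=0, col=5), (row=1, col=4), (row=2, col=3), (row=3, col=2), (row=4, col=1), (row=5, col=0), (row=6, col=1), (row=7, col=2), (row=8, col=3), (row=9, col=4)  <- goal reached here
One shortest path (5 moves): (row=5, col=5) -> (row=5, col=4) -> (row=6, col=4) -> (row=7, col=4) -> (row=8, col=4) -> (row=9, col=4)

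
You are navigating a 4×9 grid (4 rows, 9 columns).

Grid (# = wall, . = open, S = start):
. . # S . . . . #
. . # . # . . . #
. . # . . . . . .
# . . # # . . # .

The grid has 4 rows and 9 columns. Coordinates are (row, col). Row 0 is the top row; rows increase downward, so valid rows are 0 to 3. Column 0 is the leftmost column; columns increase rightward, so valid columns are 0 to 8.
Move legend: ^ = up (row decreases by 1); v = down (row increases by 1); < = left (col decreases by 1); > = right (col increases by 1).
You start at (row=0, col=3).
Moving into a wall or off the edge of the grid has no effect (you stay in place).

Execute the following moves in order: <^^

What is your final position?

Answer: Final position: (row=0, col=3)

Derivation:
Start: (row=0, col=3)
  < (left): blocked, stay at (row=0, col=3)
  ^ (up): blocked, stay at (row=0, col=3)
  ^ (up): blocked, stay at (row=0, col=3)
Final: (row=0, col=3)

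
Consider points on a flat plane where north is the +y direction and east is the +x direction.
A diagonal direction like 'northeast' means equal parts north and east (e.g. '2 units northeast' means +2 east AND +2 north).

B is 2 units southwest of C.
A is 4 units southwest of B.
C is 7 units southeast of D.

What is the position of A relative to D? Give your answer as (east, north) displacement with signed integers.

Place D at the origin (east=0, north=0).
  C is 7 units southeast of D: delta (east=+7, north=-7); C at (east=7, north=-7).
  B is 2 units southwest of C: delta (east=-2, north=-2); B at (east=5, north=-9).
  A is 4 units southwest of B: delta (east=-4, north=-4); A at (east=1, north=-13).
Therefore A relative to D: (east=1, north=-13).

Answer: A is at (east=1, north=-13) relative to D.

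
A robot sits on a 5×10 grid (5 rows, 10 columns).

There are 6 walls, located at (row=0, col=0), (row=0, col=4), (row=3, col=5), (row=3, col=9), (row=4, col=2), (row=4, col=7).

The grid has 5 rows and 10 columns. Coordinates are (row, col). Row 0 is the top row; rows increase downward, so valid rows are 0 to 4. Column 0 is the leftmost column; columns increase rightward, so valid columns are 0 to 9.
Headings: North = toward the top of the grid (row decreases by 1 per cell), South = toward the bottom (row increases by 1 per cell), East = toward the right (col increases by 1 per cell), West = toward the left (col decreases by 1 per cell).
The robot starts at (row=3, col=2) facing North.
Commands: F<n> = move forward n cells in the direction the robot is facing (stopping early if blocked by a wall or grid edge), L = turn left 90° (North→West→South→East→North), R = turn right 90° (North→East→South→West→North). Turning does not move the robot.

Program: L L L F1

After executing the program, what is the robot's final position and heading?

Start: (row=3, col=2), facing North
  L: turn left, now facing West
  L: turn left, now facing South
  L: turn left, now facing East
  F1: move forward 1, now at (row=3, col=3)
Final: (row=3, col=3), facing East

Answer: Final position: (row=3, col=3), facing East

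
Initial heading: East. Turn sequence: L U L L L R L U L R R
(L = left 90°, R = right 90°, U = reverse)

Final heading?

Start: East
  L (left (90° counter-clockwise)) -> North
  U (U-turn (180°)) -> South
  L (left (90° counter-clockwise)) -> East
  L (left (90° counter-clockwise)) -> North
  L (left (90° counter-clockwise)) -> West
  R (right (90° clockwise)) -> North
  L (left (90° counter-clockwise)) -> West
  U (U-turn (180°)) -> East
  L (left (90° counter-clockwise)) -> North
  R (right (90° clockwise)) -> East
  R (right (90° clockwise)) -> South
Final: South

Answer: Final heading: South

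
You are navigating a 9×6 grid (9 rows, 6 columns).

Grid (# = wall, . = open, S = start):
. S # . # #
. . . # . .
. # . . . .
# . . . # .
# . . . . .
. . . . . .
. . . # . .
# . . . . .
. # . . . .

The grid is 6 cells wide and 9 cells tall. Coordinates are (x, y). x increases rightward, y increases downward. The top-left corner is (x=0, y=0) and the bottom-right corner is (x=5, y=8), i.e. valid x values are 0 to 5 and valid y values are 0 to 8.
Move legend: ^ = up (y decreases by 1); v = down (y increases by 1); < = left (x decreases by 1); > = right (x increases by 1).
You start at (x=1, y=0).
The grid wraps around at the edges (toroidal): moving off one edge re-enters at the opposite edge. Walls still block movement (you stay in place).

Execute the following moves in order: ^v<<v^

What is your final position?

Answer: Final position: (x=5, y=1)

Derivation:
Start: (x=1, y=0)
  ^ (up): blocked, stay at (x=1, y=0)
  v (down): (x=1, y=0) -> (x=1, y=1)
  < (left): (x=1, y=1) -> (x=0, y=1)
  < (left): (x=0, y=1) -> (x=5, y=1)
  v (down): (x=5, y=1) -> (x=5, y=2)
  ^ (up): (x=5, y=2) -> (x=5, y=1)
Final: (x=5, y=1)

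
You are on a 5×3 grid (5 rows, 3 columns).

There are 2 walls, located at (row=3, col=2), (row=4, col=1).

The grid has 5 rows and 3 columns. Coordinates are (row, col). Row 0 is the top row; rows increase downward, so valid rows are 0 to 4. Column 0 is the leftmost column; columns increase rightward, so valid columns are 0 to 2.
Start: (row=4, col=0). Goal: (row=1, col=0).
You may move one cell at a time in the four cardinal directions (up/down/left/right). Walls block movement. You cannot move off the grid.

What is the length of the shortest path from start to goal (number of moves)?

Answer: Shortest path length: 3

Derivation:
BFS from (row=4, col=0) until reaching (row=1, col=0):
  Distance 0: (row=4, col=0)
  Distance 1: (row=3, col=0)
  Distance 2: (row=2, col=0), (row=3, col=1)
  Distance 3: (row=1, col=0), (row=2, col=1)  <- goal reached here
One shortest path (3 moves): (row=4, col=0) -> (row=3, col=0) -> (row=2, col=0) -> (row=1, col=0)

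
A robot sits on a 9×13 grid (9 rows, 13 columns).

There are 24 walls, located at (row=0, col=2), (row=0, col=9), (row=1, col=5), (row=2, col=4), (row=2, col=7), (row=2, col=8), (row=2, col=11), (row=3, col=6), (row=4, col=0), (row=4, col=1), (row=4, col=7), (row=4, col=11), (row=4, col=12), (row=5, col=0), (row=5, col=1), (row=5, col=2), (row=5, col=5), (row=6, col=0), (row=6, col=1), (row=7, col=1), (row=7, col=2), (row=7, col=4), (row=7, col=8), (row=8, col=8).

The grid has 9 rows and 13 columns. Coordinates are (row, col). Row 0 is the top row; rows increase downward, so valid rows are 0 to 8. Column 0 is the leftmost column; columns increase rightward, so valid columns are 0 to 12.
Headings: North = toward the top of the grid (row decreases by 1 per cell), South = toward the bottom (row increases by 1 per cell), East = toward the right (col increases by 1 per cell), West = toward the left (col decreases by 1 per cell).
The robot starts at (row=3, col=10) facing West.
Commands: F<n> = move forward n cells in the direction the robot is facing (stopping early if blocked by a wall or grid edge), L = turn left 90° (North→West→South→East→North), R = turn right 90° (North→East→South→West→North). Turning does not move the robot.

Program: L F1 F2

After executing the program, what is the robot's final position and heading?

Start: (row=3, col=10), facing West
  L: turn left, now facing South
  F1: move forward 1, now at (row=4, col=10)
  F2: move forward 2, now at (row=6, col=10)
Final: (row=6, col=10), facing South

Answer: Final position: (row=6, col=10), facing South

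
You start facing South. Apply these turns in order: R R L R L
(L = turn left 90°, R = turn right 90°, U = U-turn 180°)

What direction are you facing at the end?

Answer: Final heading: West

Derivation:
Start: South
  R (right (90° clockwise)) -> West
  R (right (90° clockwise)) -> North
  L (left (90° counter-clockwise)) -> West
  R (right (90° clockwise)) -> North
  L (left (90° counter-clockwise)) -> West
Final: West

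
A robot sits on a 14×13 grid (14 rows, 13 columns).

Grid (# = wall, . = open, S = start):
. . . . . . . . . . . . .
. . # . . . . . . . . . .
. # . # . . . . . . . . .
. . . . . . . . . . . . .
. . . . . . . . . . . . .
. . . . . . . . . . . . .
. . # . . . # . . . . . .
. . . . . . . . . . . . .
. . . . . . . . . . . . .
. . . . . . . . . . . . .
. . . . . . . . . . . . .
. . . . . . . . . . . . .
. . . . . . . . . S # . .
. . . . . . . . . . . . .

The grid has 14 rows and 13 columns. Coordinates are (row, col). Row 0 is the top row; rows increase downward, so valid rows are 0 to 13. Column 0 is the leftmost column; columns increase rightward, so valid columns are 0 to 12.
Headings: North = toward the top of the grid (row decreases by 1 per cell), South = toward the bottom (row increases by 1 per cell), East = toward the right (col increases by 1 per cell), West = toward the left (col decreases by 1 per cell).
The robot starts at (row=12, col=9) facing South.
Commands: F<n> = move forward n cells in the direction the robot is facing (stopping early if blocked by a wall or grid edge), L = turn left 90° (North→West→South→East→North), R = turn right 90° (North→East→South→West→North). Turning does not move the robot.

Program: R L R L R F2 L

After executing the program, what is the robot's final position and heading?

Start: (row=12, col=9), facing South
  R: turn right, now facing West
  L: turn left, now facing South
  R: turn right, now facing West
  L: turn left, now facing South
  R: turn right, now facing West
  F2: move forward 2, now at (row=12, col=7)
  L: turn left, now facing South
Final: (row=12, col=7), facing South

Answer: Final position: (row=12, col=7), facing South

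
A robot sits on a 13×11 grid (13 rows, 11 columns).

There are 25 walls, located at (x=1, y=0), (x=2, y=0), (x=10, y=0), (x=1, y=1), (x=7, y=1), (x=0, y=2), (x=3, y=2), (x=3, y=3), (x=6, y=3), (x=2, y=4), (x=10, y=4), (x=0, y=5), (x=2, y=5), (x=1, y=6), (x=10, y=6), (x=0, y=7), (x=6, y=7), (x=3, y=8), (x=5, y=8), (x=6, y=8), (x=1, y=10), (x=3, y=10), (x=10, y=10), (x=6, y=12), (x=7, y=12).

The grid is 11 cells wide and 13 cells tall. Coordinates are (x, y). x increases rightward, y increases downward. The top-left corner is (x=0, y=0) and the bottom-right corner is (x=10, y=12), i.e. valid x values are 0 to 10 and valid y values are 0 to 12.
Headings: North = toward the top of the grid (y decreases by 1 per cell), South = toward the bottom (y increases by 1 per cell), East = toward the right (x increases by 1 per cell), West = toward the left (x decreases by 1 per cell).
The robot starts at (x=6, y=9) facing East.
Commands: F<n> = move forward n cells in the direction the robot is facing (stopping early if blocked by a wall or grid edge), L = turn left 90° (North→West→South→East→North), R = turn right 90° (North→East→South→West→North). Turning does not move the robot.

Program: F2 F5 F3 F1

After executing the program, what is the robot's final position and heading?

Start: (x=6, y=9), facing East
  F2: move forward 2, now at (x=8, y=9)
  F5: move forward 2/5 (blocked), now at (x=10, y=9)
  F3: move forward 0/3 (blocked), now at (x=10, y=9)
  F1: move forward 0/1 (blocked), now at (x=10, y=9)
Final: (x=10, y=9), facing East

Answer: Final position: (x=10, y=9), facing East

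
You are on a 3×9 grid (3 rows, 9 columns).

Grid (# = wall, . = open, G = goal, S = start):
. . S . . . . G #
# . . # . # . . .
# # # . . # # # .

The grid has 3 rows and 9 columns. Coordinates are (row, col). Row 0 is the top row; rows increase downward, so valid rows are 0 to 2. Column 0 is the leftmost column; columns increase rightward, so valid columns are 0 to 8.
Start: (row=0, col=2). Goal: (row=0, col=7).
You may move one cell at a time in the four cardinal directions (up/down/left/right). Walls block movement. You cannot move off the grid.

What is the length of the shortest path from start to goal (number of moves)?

BFS from (row=0, col=2) until reaching (row=0, col=7):
  Distance 0: (row=0, col=2)
  Distance 1: (row=0, col=1), (row=0, col=3), (row=1, col=2)
  Distance 2: (row=0, col=0), (row=0, col=4), (row=1, col=1)
  Distance 3: (row=0, col=5), (row=1, col=4)
  Distance 4: (row=0, col=6), (row=2, col=4)
  Distance 5: (row=0, col=7), (row=1, col=6), (row=2, col=3)  <- goal reached here
One shortest path (5 moves): (row=0, col=2) -> (row=0, col=3) -> (row=0, col=4) -> (row=0, col=5) -> (row=0, col=6) -> (row=0, col=7)

Answer: Shortest path length: 5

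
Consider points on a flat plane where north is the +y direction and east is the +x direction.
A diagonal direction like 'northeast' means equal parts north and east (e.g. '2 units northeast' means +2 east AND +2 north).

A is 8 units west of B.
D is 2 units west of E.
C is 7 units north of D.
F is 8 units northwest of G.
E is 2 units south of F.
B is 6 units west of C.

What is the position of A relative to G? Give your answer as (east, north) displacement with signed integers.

Place G at the origin (east=0, north=0).
  F is 8 units northwest of G: delta (east=-8, north=+8); F at (east=-8, north=8).
  E is 2 units south of F: delta (east=+0, north=-2); E at (east=-8, north=6).
  D is 2 units west of E: delta (east=-2, north=+0); D at (east=-10, north=6).
  C is 7 units north of D: delta (east=+0, north=+7); C at (east=-10, north=13).
  B is 6 units west of C: delta (east=-6, north=+0); B at (east=-16, north=13).
  A is 8 units west of B: delta (east=-8, north=+0); A at (east=-24, north=13).
Therefore A relative to G: (east=-24, north=13).

Answer: A is at (east=-24, north=13) relative to G.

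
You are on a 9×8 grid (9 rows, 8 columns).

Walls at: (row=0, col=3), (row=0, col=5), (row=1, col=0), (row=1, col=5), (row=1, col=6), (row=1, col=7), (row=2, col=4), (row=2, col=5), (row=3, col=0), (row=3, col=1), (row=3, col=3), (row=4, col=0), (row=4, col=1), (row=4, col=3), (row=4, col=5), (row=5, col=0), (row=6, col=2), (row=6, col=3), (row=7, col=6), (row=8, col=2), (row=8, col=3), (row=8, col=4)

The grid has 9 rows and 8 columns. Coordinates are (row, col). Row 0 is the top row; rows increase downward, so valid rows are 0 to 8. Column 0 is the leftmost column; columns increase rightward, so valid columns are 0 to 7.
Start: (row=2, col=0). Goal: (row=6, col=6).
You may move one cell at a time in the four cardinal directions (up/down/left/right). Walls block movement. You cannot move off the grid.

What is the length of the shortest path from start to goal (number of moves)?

BFS from (row=2, col=0) until reaching (row=6, col=6):
  Distance 0: (row=2, col=0)
  Distance 1: (row=2, col=1)
  Distance 2: (row=1, col=1), (row=2, col=2)
  Distance 3: (row=0, col=1), (row=1, col=2), (row=2, col=3), (row=3, col=2)
  Distance 4: (row=0, col=0), (row=0, col=2), (row=1, col=3), (row=4, col=2)
  Distance 5: (row=1, col=4), (row=5, col=2)
  Distance 6: (row=0, col=4), (row=5, col=1), (row=5, col=3)
  Distance 7: (row=5, col=4), (row=6, col=1)
  Distance 8: (row=4, col=4), (row=5, col=5), (row=6, col=0), (row=6, col=4), (row=7, col=1)
  Distance 9: (row=3, col=4), (row=5, col=6), (row=6, col=5), (row=7, col=0), (row=7, col=2), (row=7, col=4), (row=8, col=1)
  Distance 10: (row=3, col=5), (row=4, col=6), (row=5, col=7), (row=6, col=6), (row=7, col=3), (row=7, col=5), (row=8, col=0)  <- goal reached here
One shortest path (10 moves): (row=2, col=0) -> (row=2, col=1) -> (row=2, col=2) -> (row=3, col=2) -> (row=4, col=2) -> (row=5, col=2) -> (row=5, col=3) -> (row=5, col=4) -> (row=5, col=5) -> (row=5, col=6) -> (row=6, col=6)

Answer: Shortest path length: 10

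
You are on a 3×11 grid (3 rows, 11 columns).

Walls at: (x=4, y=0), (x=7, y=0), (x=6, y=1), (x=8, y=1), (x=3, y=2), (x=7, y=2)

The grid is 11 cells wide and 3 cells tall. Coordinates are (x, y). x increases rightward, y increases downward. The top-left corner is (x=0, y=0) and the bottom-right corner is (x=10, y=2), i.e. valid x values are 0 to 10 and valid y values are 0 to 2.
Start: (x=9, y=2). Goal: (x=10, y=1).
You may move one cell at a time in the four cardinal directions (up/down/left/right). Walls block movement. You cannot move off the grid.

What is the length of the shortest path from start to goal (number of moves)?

Answer: Shortest path length: 2

Derivation:
BFS from (x=9, y=2) until reaching (x=10, y=1):
  Distance 0: (x=9, y=2)
  Distance 1: (x=9, y=1), (x=8, y=2), (x=10, y=2)
  Distance 2: (x=9, y=0), (x=10, y=1)  <- goal reached here
One shortest path (2 moves): (x=9, y=2) -> (x=10, y=2) -> (x=10, y=1)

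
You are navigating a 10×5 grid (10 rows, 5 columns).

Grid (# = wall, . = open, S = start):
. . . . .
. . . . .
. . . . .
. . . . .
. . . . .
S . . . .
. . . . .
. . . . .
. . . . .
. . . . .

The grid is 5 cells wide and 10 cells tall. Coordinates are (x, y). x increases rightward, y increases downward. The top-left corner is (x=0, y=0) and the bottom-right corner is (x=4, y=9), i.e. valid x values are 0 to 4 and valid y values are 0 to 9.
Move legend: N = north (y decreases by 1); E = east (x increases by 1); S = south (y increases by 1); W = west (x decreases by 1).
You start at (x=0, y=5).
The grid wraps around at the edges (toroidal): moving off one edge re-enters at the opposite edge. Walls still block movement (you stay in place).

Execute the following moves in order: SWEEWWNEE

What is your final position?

Answer: Final position: (x=1, y=5)

Derivation:
Start: (x=0, y=5)
  S (south): (x=0, y=5) -> (x=0, y=6)
  W (west): (x=0, y=6) -> (x=4, y=6)
  E (east): (x=4, y=6) -> (x=0, y=6)
  E (east): (x=0, y=6) -> (x=1, y=6)
  W (west): (x=1, y=6) -> (x=0, y=6)
  W (west): (x=0, y=6) -> (x=4, y=6)
  N (north): (x=4, y=6) -> (x=4, y=5)
  E (east): (x=4, y=5) -> (x=0, y=5)
  E (east): (x=0, y=5) -> (x=1, y=5)
Final: (x=1, y=5)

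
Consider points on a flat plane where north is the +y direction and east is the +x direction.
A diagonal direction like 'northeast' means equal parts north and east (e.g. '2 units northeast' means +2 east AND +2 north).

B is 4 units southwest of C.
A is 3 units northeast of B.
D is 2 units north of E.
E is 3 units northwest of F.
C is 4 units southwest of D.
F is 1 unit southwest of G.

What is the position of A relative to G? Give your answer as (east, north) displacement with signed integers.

Place G at the origin (east=0, north=0).
  F is 1 unit southwest of G: delta (east=-1, north=-1); F at (east=-1, north=-1).
  E is 3 units northwest of F: delta (east=-3, north=+3); E at (east=-4, north=2).
  D is 2 units north of E: delta (east=+0, north=+2); D at (east=-4, north=4).
  C is 4 units southwest of D: delta (east=-4, north=-4); C at (east=-8, north=0).
  B is 4 units southwest of C: delta (east=-4, north=-4); B at (east=-12, north=-4).
  A is 3 units northeast of B: delta (east=+3, north=+3); A at (east=-9, north=-1).
Therefore A relative to G: (east=-9, north=-1).

Answer: A is at (east=-9, north=-1) relative to G.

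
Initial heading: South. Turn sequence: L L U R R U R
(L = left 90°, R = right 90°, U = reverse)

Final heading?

Start: South
  L (left (90° counter-clockwise)) -> East
  L (left (90° counter-clockwise)) -> North
  U (U-turn (180°)) -> South
  R (right (90° clockwise)) -> West
  R (right (90° clockwise)) -> North
  U (U-turn (180°)) -> South
  R (right (90° clockwise)) -> West
Final: West

Answer: Final heading: West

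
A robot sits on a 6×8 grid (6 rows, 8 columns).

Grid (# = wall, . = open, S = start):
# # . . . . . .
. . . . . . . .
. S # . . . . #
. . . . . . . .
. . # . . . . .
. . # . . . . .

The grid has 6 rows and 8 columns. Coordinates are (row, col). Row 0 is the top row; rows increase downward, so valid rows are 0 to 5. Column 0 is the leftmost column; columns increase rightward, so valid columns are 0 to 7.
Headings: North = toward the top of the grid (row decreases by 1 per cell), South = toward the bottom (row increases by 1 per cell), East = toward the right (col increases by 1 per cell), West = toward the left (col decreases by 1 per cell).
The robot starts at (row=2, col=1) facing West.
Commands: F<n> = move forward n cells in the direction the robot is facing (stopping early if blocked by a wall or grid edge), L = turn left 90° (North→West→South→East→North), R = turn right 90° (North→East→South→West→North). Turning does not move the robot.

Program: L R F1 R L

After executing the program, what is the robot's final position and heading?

Answer: Final position: (row=2, col=0), facing West

Derivation:
Start: (row=2, col=1), facing West
  L: turn left, now facing South
  R: turn right, now facing West
  F1: move forward 1, now at (row=2, col=0)
  R: turn right, now facing North
  L: turn left, now facing West
Final: (row=2, col=0), facing West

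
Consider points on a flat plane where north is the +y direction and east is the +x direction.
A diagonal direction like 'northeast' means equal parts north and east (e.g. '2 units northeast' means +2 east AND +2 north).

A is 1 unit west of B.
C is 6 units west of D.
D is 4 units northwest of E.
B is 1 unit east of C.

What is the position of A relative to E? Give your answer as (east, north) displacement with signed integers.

Answer: A is at (east=-10, north=4) relative to E.

Derivation:
Place E at the origin (east=0, north=0).
  D is 4 units northwest of E: delta (east=-4, north=+4); D at (east=-4, north=4).
  C is 6 units west of D: delta (east=-6, north=+0); C at (east=-10, north=4).
  B is 1 unit east of C: delta (east=+1, north=+0); B at (east=-9, north=4).
  A is 1 unit west of B: delta (east=-1, north=+0); A at (east=-10, north=4).
Therefore A relative to E: (east=-10, north=4).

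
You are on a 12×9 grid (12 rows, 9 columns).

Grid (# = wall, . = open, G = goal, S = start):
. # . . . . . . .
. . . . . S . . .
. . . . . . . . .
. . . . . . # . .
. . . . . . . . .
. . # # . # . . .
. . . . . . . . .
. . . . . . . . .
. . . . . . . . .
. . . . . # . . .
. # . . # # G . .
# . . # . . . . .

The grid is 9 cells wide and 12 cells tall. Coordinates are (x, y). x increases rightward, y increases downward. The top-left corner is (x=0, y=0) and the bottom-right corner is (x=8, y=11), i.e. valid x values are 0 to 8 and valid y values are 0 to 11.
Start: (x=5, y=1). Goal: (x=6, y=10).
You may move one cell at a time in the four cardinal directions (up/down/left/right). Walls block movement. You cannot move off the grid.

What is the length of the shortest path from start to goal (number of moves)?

BFS from (x=5, y=1) until reaching (x=6, y=10):
  Distance 0: (x=5, y=1)
  Distance 1: (x=5, y=0), (x=4, y=1), (x=6, y=1), (x=5, y=2)
  Distance 2: (x=4, y=0), (x=6, y=0), (x=3, y=1), (x=7, y=1), (x=4, y=2), (x=6, y=2), (x=5, y=3)
  Distance 3: (x=3, y=0), (x=7, y=0), (x=2, y=1), (x=8, y=1), (x=3, y=2), (x=7, y=2), (x=4, y=3), (x=5, y=4)
  Distance 4: (x=2, y=0), (x=8, y=0), (x=1, y=1), (x=2, y=2), (x=8, y=2), (x=3, y=3), (x=7, y=3), (x=4, y=4), (x=6, y=4)
  Distance 5: (x=0, y=1), (x=1, y=2), (x=2, y=3), (x=8, y=3), (x=3, y=4), (x=7, y=4), (x=4, y=5), (x=6, y=5)
  Distance 6: (x=0, y=0), (x=0, y=2), (x=1, y=3), (x=2, y=4), (x=8, y=4), (x=7, y=5), (x=4, y=6), (x=6, y=6)
  Distance 7: (x=0, y=3), (x=1, y=4), (x=8, y=5), (x=3, y=6), (x=5, y=6), (x=7, y=6), (x=4, y=7), (x=6, y=7)
  Distance 8: (x=0, y=4), (x=1, y=5), (x=2, y=6), (x=8, y=6), (x=3, y=7), (x=5, y=7), (x=7, y=7), (x=4, y=8), (x=6, y=8)
  Distance 9: (x=0, y=5), (x=1, y=6), (x=2, y=7), (x=8, y=7), (x=3, y=8), (x=5, y=8), (x=7, y=8), (x=4, y=9), (x=6, y=9)
  Distance 10: (x=0, y=6), (x=1, y=7), (x=2, y=8), (x=8, y=8), (x=3, y=9), (x=7, y=9), (x=6, y=10)  <- goal reached here
One shortest path (10 moves): (x=5, y=1) -> (x=5, y=2) -> (x=5, y=3) -> (x=5, y=4) -> (x=6, y=4) -> (x=6, y=5) -> (x=6, y=6) -> (x=6, y=7) -> (x=6, y=8) -> (x=6, y=9) -> (x=6, y=10)

Answer: Shortest path length: 10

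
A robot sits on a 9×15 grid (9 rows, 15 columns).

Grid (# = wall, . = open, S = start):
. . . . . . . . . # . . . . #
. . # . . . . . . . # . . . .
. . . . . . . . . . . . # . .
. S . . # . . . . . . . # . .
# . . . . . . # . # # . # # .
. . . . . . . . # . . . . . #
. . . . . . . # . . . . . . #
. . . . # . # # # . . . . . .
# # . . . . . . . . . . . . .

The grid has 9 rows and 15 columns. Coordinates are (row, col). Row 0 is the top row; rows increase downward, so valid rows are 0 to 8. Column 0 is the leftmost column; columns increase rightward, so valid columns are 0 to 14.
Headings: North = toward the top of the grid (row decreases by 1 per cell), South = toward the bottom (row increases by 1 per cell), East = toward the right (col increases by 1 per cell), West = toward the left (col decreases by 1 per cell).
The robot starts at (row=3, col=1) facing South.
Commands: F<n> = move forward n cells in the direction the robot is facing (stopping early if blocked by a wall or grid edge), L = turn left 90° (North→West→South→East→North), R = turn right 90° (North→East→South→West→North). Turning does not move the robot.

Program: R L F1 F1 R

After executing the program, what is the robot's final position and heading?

Answer: Final position: (row=5, col=1), facing West

Derivation:
Start: (row=3, col=1), facing South
  R: turn right, now facing West
  L: turn left, now facing South
  F1: move forward 1, now at (row=4, col=1)
  F1: move forward 1, now at (row=5, col=1)
  R: turn right, now facing West
Final: (row=5, col=1), facing West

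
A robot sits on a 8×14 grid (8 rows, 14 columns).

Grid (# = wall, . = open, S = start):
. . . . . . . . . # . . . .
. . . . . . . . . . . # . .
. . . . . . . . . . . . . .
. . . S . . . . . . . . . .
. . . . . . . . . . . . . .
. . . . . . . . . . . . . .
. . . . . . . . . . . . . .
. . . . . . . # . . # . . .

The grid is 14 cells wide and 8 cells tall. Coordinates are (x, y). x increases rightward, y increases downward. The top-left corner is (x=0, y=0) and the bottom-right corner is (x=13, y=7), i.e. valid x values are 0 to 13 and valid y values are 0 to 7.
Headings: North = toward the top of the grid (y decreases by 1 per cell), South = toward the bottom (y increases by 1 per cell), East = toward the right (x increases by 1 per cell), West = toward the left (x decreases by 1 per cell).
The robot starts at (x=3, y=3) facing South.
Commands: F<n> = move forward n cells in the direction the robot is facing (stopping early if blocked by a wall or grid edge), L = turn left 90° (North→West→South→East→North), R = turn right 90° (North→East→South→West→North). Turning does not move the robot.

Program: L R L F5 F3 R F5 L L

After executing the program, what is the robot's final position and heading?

Start: (x=3, y=3), facing South
  L: turn left, now facing East
  R: turn right, now facing South
  L: turn left, now facing East
  F5: move forward 5, now at (x=8, y=3)
  F3: move forward 3, now at (x=11, y=3)
  R: turn right, now facing South
  F5: move forward 4/5 (blocked), now at (x=11, y=7)
  L: turn left, now facing East
  L: turn left, now facing North
Final: (x=11, y=7), facing North

Answer: Final position: (x=11, y=7), facing North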